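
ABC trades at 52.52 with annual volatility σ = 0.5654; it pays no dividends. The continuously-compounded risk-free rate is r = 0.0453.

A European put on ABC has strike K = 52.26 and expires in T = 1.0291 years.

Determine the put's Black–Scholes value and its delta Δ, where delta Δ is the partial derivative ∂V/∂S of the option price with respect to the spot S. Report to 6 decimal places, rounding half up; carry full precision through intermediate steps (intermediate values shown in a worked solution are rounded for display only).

price = 10.282179
Δ = -0.353193

σ√T = 0.5654·√1.0291 = 0.573568
d₁ = (ln(S/K) + (r+σ²/2)T) / (σ√T) = (ln(52.52/52.26) + (0.0453+0.5654²/2)·1.0291) / 0.573568 = (0.004963 + 0.211108) / 0.573568 = 0.376714
d₂ = d₁ − σ√T = 0.376714 − 0.573568 = -0.196854
e^{−rT} = 0.954452
N(−d₁) = 0.353193,  N(−d₂) = 0.578029
Put price V = K·e^{−rT}·N(−d₂) − S·N(−d₁) = 28.831880 − 18.549702 = 10.282179
Δ = −N(−d₁) = -0.353193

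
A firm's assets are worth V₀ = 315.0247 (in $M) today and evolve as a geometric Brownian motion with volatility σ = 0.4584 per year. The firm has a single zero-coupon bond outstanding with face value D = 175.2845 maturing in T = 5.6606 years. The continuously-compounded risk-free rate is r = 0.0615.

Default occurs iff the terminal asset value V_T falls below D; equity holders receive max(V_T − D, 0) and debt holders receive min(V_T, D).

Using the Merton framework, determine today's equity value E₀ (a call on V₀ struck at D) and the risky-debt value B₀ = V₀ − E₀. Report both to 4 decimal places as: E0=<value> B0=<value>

Work the structural quantities from V₀ = 315.0247 against face 175.2845:
d₁ = [ln(V₀/D) + (r + σ²/2)T] / (σ√T)
   = [ln(315.0247/175.2845) + (0.0615 + 0.5·0.4584²)·5.6606] / (0.4584·√5.6606)
   = [0.586241 + 0.942859] / 1.090626 = 1.402039
d₂ = d₁ − σ√T = 1.402039 − 1.090626 = 0.311413
N(d₁) = 0.919548,  N(d₂) = 0.622257,  e^(−rT) = 0.706009
E₀ = V₀·N(d₁) − D·e^(−rT)·N(d₂)
   = 315.0247·0.919548 − 175.2845·0.706009·0.622257 = 212.674588
B₀ = V₀ − E₀ = 315.0247 − 212.674588 = 102.350112

E0=212.6746 B0=102.3501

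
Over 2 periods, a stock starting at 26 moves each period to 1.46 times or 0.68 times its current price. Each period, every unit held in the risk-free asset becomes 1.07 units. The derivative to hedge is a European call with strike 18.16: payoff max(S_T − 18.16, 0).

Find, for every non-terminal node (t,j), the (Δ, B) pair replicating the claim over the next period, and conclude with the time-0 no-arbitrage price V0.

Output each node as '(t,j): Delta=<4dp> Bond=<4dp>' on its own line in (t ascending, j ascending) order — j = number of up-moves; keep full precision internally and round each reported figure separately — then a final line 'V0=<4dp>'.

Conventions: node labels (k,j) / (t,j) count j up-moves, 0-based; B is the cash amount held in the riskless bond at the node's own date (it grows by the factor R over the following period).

Arbitrage-free pricing uses the up-move probability p* = (R−d)/(u−d) = 0.5000, discounting each step at R = 1.07.
Terminal payoffs: V(2,0)=0.0000, V(2,1)=7.6528, V(2,2)=37.2616
  t=1,j=0: stock 17.6800 → up 25.8128 (V=7.6528), down 12.0224 (V=0.0000). Price 3.5761; hedge Δ=0.5549, bond B=-6.2352.
  t=1,j=1: stock 37.9600 → up 55.4216 (V=37.2616), down 25.8128 (V=7.6528). Price 20.9880; hedge Δ=1.0000, bond B=-16.9720.
  t=0,j=0: stock 26.0000 → up 37.9600 (V=20.9880), down 17.6800 (V=3.5761). Price 11.4786; hedge Δ=0.8586, bond B=-10.8445.
As a check, the time-0 holding Δ(0,0)·S0 + B(0,0) comes to 11.4786 — exactly V0.

(0,0): Delta=0.8586 Bond=-10.8445
(1,0): Delta=0.5549 Bond=-6.2352
(1,1): Delta=1.0000 Bond=-16.9720
V0=11.4786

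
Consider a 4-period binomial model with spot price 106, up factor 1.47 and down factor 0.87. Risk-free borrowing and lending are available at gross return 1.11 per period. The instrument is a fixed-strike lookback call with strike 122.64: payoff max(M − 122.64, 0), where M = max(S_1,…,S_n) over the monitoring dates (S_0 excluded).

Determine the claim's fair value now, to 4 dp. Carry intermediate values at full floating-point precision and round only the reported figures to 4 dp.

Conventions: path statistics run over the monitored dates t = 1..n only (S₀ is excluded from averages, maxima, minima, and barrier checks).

price = 42.8692

Set p* = 0.4000 (from d < R < u); the path-dependent value is the discounted p*-expectation over all price paths.
Enumerate all 2^4 = 16 price paths (U = up ×1.47, D = down ×0.87); each path with k up-moves has probability p*^k·(1−p*)^(4−k).
DDDD: M=92.2200, payoff=0.0000, prob=0.129600
UDDD: M=155.8200, payoff=33.1800, prob=0.086400
DUDD: M=135.5634, payoff=12.9234, prob=0.086400
UUDD: M=229.0554, payoff=106.4154, prob=0.057600
DDUD: M=117.9402, payoff=0.0000, prob=0.086400
UDUD: M=199.2782, payoff=76.6382, prob=0.057600
DUUD: M=199.2782, payoff=76.6382, prob=0.057600
UUUD: M=336.7114, payoff=214.0714, prob=0.038400
DDDU: M=102.6079, payoff=0.0000, prob=0.086400
UDDU: M=173.3720, payoff=50.7320, prob=0.057600
DUDU: M=173.3720, payoff=50.7320, prob=0.057600
UUDU: M=292.9390, payoff=170.2990, prob=0.038400
DDUU: M=173.3720, payoff=50.7320, prob=0.057600
UDUU: M=292.9390, payoff=170.2990, prob=0.038400
DUUU: M=292.9390, payoff=170.2990, prob=0.038400
UUUU: M=494.9658, payoff=372.3258, prob=0.025600
Price = Σ prob·payoff / R^4 = 65.078400 / 1.518070 = 42.8692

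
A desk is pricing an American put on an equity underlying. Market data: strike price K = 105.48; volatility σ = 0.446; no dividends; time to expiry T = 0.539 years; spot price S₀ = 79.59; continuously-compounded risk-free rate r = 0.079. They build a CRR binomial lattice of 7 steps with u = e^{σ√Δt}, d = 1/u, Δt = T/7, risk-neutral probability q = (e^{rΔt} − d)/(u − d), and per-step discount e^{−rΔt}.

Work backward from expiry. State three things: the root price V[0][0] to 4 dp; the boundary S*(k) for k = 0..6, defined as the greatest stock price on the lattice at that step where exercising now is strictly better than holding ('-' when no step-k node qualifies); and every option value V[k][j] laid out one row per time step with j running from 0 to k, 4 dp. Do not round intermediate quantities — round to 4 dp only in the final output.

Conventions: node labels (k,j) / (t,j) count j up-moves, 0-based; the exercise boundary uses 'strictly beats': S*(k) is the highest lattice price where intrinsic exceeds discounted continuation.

params: Δt=0.07700 u=1.13174 d=0.88359 q=0.49369 e^(-rΔt)=0.99394
t_7 payoffs: 72.0127 62.6136 50.5748 35.1549 15.4045 0.0000 0.0000 0.0000
t_6: node(6,0) S=37.8764 payoff=67.6036 vs cont=66.9639 → 67.6036 [stop]  node(6,1) S=48.5138 payoff=56.9662 vs cont=56.3265 → 56.9662 [stop]  node(6,2) S=62.1387 payoff=43.3413 vs cont=42.7016 → 43.3413 [stop]  node(6,3) S=79.5900 payoff=25.8900 vs cont=25.2503 → 25.8900 [stop]  node(6,4) S=101.9424 payoff=3.5376 vs cont=7.7522 → 7.7522 [wait]  node(6,5) S=130.5725 payoff=0.0000 vs cont=0.0000 → 0.0000 [wait]  node(6,6) S=167.2431 payoff=0.0000 vs cont=0.0000 → 0.0000 [wait]  ⇒ S*(6)=79.5900
t_5: node(5,0) S=42.8664 payoff=62.6136 vs cont=61.9739 → 62.6136 [stop]  node(5,1) S=54.9052 payoff=50.5748 vs cont=49.9351 → 50.5748 [stop]  node(5,2) S=70.3251 payoff=35.1549 vs cont=34.5152 → 35.1549 [stop]  node(5,3) S=90.0755 payoff=15.4045 vs cont=16.8329 → 16.8329 [wait]  node(5,4) S=115.3728 payoff=0.0000 vs cont=3.9012 → 3.9012 [wait]  node(5,5) S=147.7746 payoff=0.0000 vs cont=0.0000 → 0.0000 [wait]  ⇒ S*(5)=70.3251
t_4: node(4,0) S=48.5138 payoff=56.9662 vs cont=56.3265 → 56.9662 [stop]  node(4,1) S=62.1387 payoff=43.3413 vs cont=42.7016 → 43.3413 [stop]  node(4,2) S=79.5900 payoff=25.8900 vs cont=25.9512 → 25.9512 [wait]  node(4,3) S=101.9424 payoff=3.5376 vs cont=10.3853 → 10.3853 [wait]  node(4,4) S=130.5725 payoff=0.0000 vs cont=1.9633 → 1.9633 [wait]  ⇒ S*(4)=62.1387
t_3: node(3,0) S=54.9052 payoff=50.5748 vs cont=49.9351 → 50.5748 [stop]  node(3,1) S=70.3251 payoff=35.1549 vs cont=34.5453 → 35.1549 [stop]  node(3,2) S=90.0755 payoff=15.4045 vs cont=18.1558 → 18.1558 [wait]  node(3,3) S=115.3728 payoff=0.0000 vs cont=6.1897 → 6.1897 [wait]  ⇒ S*(3)=70.3251
t_2: node(2,0) S=62.1387 payoff=43.3413 vs cont=42.7016 → 43.3413 [stop]  node(2,1) S=79.5900 payoff=25.8900 vs cont=26.6003 → 26.6003 [wait]  node(2,2) S=101.9424 payoff=3.5376 vs cont=12.1740 → 12.1740 [wait]  ⇒ S*(2)=62.1387
t_1: node(1,0) S=70.3251 payoff=35.1549 vs cont=34.8638 → 35.1549 [stop]  node(1,1) S=90.0755 payoff=15.4045 vs cont=19.3601 → 19.3601 [wait]  ⇒ S*(1)=70.3251
t_0: node(0,0) S=79.5900 payoff=25.8900 vs cont=27.1913 → 27.1913 [wait]  ⇒ S*(0)=-

price = 27.1913
boundary = - 70.3251 62.1387 70.3251 62.1387 70.3251 79.5900
tree:
27.1913
35.1549 19.3601
43.3413 26.6003 12.1740
50.5748 35.1549 18.1558 6.1897
56.9662 43.3413 25.9512 10.3853 1.9633
62.6136 50.5748 35.1549 16.8329 3.9012 0.0000
67.6036 56.9662 43.3413 25.8900 7.7522 0.0000 0.0000
72.0127 62.6136 50.5748 35.1549 15.4045 0.0000 0.0000 0.0000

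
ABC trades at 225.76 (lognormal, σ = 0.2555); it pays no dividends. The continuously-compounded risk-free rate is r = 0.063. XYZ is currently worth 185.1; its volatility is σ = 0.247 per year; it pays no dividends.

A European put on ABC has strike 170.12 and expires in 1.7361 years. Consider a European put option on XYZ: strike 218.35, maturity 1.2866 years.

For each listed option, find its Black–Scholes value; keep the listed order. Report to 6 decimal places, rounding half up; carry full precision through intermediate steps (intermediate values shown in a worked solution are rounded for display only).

[ABC put K=170.12]
σ√T = 0.2555·√1.7361 = 0.336650
d₁ = (ln(S/K) + (r+σ²/2)T) / (σ√T) = (ln(225.76/170.12) + (0.063+0.2555²/2)·1.7361) / 0.336650 = (0.282968 + 0.166041) / 0.336650 = 1.333758
d₂ = d₁ − σ√T = 1.333758 − 0.336650 = 0.997108
e^{−rT} = 0.896395
N(−d₁) = 0.091142,  N(−d₂) = 0.159356
price = K·e^{−rT}·N(−d₂) − S·N(−d₁) = 24.300944 − 20.576129 = 3.724815
[XYZ put K=218.35]
σ√T = 0.247·√1.2866 = 0.280168
d₁ = (ln(S/K) + (r+σ²/2)T) / (σ√T) = (ln(185.1/218.35) + (0.063+0.247²/2)·1.2866) / 0.280168 = (-0.165203 + 0.120303) / 0.280168 = -0.160262
d₂ = d₁ − σ√T = -0.160262 − 0.280168 = -0.440430
e^{−rT} = 0.922142
N(−d₁) = 0.563662,  N(−d₂) = 0.670187
price = K·e^{−rT}·N(−d₂) − S·N(−d₁) = 134.941994 − 104.333923 = 30.608072

price(ABC put K=170.12) = 3.724815
price(XYZ put K=218.35) = 30.608072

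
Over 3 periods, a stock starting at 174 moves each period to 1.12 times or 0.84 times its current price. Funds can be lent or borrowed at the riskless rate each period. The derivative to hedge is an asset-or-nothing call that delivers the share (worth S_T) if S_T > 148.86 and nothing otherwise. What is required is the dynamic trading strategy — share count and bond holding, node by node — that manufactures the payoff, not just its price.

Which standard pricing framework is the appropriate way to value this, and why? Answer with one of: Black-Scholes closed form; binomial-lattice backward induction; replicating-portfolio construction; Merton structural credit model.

Key observation: the mandate to exhibit the hedge at every date and state singles out the replicating-portfolio construction on the 3-period tree with factors 1.12 and 0.84 from 174.

framework: replicating-portfolio construction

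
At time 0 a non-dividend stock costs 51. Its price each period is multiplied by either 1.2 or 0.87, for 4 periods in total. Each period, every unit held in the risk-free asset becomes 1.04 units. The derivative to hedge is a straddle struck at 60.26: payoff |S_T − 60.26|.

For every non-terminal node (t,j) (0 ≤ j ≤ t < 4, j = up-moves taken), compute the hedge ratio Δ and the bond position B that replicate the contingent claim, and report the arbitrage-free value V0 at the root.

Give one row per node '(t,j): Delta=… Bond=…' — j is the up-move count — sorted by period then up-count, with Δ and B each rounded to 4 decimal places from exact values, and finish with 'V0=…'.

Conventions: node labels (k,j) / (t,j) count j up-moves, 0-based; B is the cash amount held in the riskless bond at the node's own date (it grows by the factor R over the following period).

(0,0): Delta=0.0893 Bond=8.8739
(1,0): Delta=-0.4500 Bond=33.1559
(1,1): Delta=0.4572 Bond=-13.2908
(2,0): Delta=-1.0000 Bond=55.7138
(2,1): Delta=-0.0747 Bond=14.4994
(2,2): Delta=0.8202 Bond=-40.4782
(3,0): Delta=-1.0000 Bond=57.9423
(3,1): Delta=-1.0000 Bond=57.9423
(3,2): Delta=0.5567 Bond=-25.2621
(3,3): Delta=1.0000 Bond=-57.9423
V0=13.4270

Since d<R<u, set p* = (R−d)/(u−d) = 0.5152; price each node as the discounted p*-expectation of its children.
Terminal payoffs: V(4,0)=31.0422, V(4,1)=19.9596, V(4,2)=4.6733, V(4,3)=16.4114, V(4,4)=45.4936
(3,0): S=33.5837. Δ = (V_up−V_dn)/(S_up−S_dn) = (19.9596−31.0422)/(40.3004−29.2178) = -1.0000. V = [p*·19.9596 + (1−p*)·31.0422]/1.04 = 24.3587. B = V − Δ·S = 57.9423.
(3,1): S=46.3223. Δ = (V_up−V_dn)/(S_up−S_dn) = (4.6733−19.9596)/(55.5867−40.3004) = -1.0000. V = [p*·4.6733 + (1−p*)·19.9596]/1.04 = 11.6200. B = V − Δ·S = 57.9423.
(3,2): S=63.8928. Δ = (V_up−V_dn)/(S_up−S_dn) = (16.4114−4.6733)/(76.6714−55.5867) = 0.5567. V = [p*·16.4114 + (1−p*)·4.6733]/1.04 = 10.3078. B = V − Δ·S = -25.2621.
(3,3): S=88.1280. Δ = (V_up−V_dn)/(S_up−S_dn) = (45.4936−16.4114)/(105.7536−76.6714) = 1.0000. V = [p*·45.4936 + (1−p*)·16.4114]/1.04 = 30.1857. B = V − Δ·S = -57.9423.
(2,0): S=38.6019. Δ = (V_up−V_dn)/(S_up−S_dn) = (11.6200−24.3587)/(46.3223−33.5837) = -1.0000. V = [p*·11.6200 + (1−p*)·24.3587]/1.04 = 17.1119. B = V − Δ·S = 55.7138.
(2,1): S=53.2440. Δ = (V_up−V_dn)/(S_up−S_dn) = (10.3078−11.6200)/(63.8928−46.3223) = -0.0747. V = [p*·10.3078 + (1−p*)·11.6200]/1.04 = 10.5231. B = V − Δ·S = 14.4994.
(2,2): S=73.4400. Δ = (V_up−V_dn)/(S_up−S_dn) = (30.1857−10.3078)/(88.1280−63.8928) = 0.8202. V = [p*·30.1857 + (1−p*)·10.3078]/1.04 = 19.7576. B = V − Δ·S = -40.4782.
(1,0): S=44.3700. Δ = (V_up−V_dn)/(S_up−S_dn) = (10.5231−17.1119)/(53.2440−38.6019) = -0.4500. V = [p*·10.5231 + (1−p*)·17.1119]/1.04 = 13.1901. B = V − Δ·S = 33.1559.
(1,1): S=61.2000. Δ = (V_up−V_dn)/(S_up−S_dn) = (19.7576−10.5231)/(73.4400−53.2440) = 0.4572. V = [p*·19.7576 + (1−p*)·10.5231]/1.04 = 14.6926. B = V − Δ·S = -13.2908.
(0,0): S=51.0000. Δ = (V_up−V_dn)/(S_up−S_dn) = (14.6926−13.1901)/(61.2000−44.3700) = 0.0893. V = [p*·14.6926 + (1−p*)·13.1901]/1.04 = 13.4270. B = V − Δ·S = 8.8739.
Check: Δ(0,0)·S0 + B(0,0) = 13.4270 = V0.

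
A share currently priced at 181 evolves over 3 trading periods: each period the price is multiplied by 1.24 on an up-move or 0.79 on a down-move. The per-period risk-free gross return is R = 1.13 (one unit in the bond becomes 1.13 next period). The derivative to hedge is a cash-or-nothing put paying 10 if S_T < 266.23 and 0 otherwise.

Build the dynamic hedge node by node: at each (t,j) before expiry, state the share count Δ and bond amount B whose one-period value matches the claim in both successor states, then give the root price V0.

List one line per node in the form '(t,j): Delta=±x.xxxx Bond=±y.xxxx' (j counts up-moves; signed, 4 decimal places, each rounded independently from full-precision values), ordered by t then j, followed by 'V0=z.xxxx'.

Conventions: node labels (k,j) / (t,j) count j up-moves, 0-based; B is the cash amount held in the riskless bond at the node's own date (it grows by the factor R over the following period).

No-arbitrage ⇒ martingale measure with p* = (R−d)/(u−d) = 0.7556.
At maturity the claim pays: V(3,0)=10.0000, V(3,1)=10.0000, V(3,2)=10.0000, V(3,3)=0.0000
(2,0): S=112.9621. Δ = (V_up−V_dn)/(S_up−S_dn) = (10.0000−10.0000)/(140.0730−89.2401) = 0.0000. V = [p*·10.0000 + (1−p*)·10.0000]/1.13 = 8.8496. B = V − Δ·S = 8.8496.
(2,1): S=177.3076. Δ = (V_up−V_dn)/(S_up−S_dn) = (10.0000−10.0000)/(219.8614−140.0730) = 0.0000. V = [p*·10.0000 + (1−p*)·10.0000]/1.13 = 8.8496. B = V − Δ·S = 8.8496.
(2,2): S=278.3056. Δ = (V_up−V_dn)/(S_up−S_dn) = (0.0000−10.0000)/(345.0989−219.8614) = -0.0798. V = [p*·0.0000 + (1−p*)·10.0000]/1.13 = 2.1632. B = V − Δ·S = 24.3854.
(1,0): S=142.9900. Δ = (V_up−V_dn)/(S_up−S_dn) = (8.8496−8.8496)/(177.3076−112.9621) = 0.0000. V = [p*·8.8496 + (1−p*)·8.8496]/1.13 = 7.8315. B = V − Δ·S = 7.8315.
(1,1): S=224.4400. Δ = (V_up−V_dn)/(S_up−S_dn) = (2.1632−8.8496)/(278.3056−177.3076) = -0.0662. V = [p*·2.1632 + (1−p*)·8.8496]/1.13 = 3.3608. B = V − Δ·S = 18.2193.
(0,0): S=181.0000. Δ = (V_up−V_dn)/(S_up−S_dn) = (3.3608−7.8315)/(224.4400−142.9900) = -0.0549. V = [p*·3.3608 + (1−p*)·7.8315]/1.13 = 3.9412. B = V − Δ·S = 13.8761.
Verification: the root portfolio costs Δ(0,0)·S0 + B(0,0) = 3.9412, matching V0.

(0,0): Delta=-0.0549 Bond=13.8761
(1,0): Delta=0.0000 Bond=7.8315
(1,1): Delta=-0.0662 Bond=18.2193
(2,0): Delta=0.0000 Bond=8.8496
(2,1): Delta=0.0000 Bond=8.8496
(2,2): Delta=-0.0798 Bond=24.3854
V0=3.9412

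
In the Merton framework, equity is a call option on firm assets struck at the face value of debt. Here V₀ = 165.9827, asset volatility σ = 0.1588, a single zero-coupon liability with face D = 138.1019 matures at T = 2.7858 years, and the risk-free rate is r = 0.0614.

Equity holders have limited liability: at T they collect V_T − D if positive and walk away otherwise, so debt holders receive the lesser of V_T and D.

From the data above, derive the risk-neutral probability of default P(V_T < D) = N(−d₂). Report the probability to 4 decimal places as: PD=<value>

Work the structural quantities from V₀ = 165.9827 against face 138.1019:
d₁ = [ln(V₀/D) + (r + σ²/2)T] / (σ√T)
   = [ln(165.9827/138.1019) + (0.0614 + 0.5·0.1588²)·2.7858] / (0.1588·√2.7858)
   = [0.183892 + 0.206173] / 0.265049 = 1.471675
d₂ = d₁ − σ√T = 1.471675 − 0.265049 = 1.206626
risk-neutral PD = N(−d₂) = N(-1.206626) = 0.113788

PD=0.1138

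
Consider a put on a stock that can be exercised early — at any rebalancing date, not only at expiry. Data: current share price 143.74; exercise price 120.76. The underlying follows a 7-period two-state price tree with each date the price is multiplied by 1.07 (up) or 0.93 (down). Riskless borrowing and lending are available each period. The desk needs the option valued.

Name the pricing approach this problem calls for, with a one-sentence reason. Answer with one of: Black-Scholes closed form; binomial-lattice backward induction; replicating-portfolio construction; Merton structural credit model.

Key observation: the exercise right at every one of the 7 steps is what matters: each node needs max(120.76 − S, continuation), which only the stepwise tree valuation starting from spot 143.74 delivers.

framework: binomial-lattice backward induction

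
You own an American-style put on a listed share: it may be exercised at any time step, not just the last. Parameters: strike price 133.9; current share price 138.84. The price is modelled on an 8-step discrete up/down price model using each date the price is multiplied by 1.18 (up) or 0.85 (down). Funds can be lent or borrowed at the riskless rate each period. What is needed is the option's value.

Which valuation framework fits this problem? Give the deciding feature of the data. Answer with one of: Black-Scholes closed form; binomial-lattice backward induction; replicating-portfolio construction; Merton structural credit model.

framework: binomial-lattice backward induction

Key observation: early exercise of the strike-133.9 put must be checked at each of the 8 dates (spot 138.84), which forces a node-by-node comparison of intrinsic and continuation value backward from expiry.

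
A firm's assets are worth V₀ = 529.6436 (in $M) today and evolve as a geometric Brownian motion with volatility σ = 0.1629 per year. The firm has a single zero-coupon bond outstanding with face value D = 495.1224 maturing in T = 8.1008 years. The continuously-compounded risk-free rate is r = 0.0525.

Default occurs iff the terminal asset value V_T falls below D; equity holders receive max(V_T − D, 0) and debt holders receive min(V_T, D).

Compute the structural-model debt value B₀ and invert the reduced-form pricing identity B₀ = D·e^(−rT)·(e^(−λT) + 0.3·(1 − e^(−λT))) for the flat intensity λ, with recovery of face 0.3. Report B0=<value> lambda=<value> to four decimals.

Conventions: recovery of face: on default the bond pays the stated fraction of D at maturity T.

Equity is a call on the firm's assets struck at D = 495.1224:
d₁ = [ln(V₀/D) + (r + σ²/2)T] / (σ√T)
   = [ln(529.6436/495.1224) + (0.0525 + 0.5·0.1629²)·8.1008] / (0.1629·√8.1008)
   = [0.067399 + 0.532775] / 0.463644 = 1.294471
d₂ = d₁ − σ√T = 1.294471 − 0.463644 = 0.830827
N(d₁) = 0.902249,  N(d₂) = 0.796964,  e^(−rT) = 0.653579
E₀ = V₀·N(d₁) − D·e^(−rT)·N(d₂)
   = 529.6436·0.902249 − 495.1224·0.653579·0.796964 = 219.971345
B₀ = V₀ − E₀ = 529.6436 − 219.971345 = 309.672255
e^(−λT) = (B₀·e^(rT)/D − 0.3)/(1 − 0.3) = (309.6723·1.530037/495.1224 − 0.3)/0.7 = 0.93850789
λ = −ln(0.93850789)/8.1008 = 0.007834

B0=309.6723 lambda=0.0078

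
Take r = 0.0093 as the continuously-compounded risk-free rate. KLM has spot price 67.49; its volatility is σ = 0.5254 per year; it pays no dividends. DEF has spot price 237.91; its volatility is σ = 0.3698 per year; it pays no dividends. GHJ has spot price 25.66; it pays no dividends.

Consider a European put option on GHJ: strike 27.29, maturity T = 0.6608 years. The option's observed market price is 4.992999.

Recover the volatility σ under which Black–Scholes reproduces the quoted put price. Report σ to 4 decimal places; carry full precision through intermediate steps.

At σ = 0.4967 the Black–Scholes value reproduces the quote:
σ√T = 0.4967·√0.6608 = 0.403765
d₁ = (ln(S/K) + (r+σ²/2)T) / (σ√T) = (ln(25.66/27.29) + (0.0093+0.4967²/2)·0.6608) / 0.403765 = (-0.061587 + 0.087659) / 0.403765 = 0.064572
d₂ = d₁ − σ√T = 0.064572 − 0.403765 = -0.339194
e^{−rT} = 0.993873
N(−d₁) = 0.474258,  N(−d₂) = 0.632768
V = K·e^{−rT}·N(−d₂) − S·N(−d₁) = 17.162448 − 12.169450 = 4.992999 (the observed quote) — the price is monotone increasing in volatility, hence this σ is the only solution

sigma = 0.4967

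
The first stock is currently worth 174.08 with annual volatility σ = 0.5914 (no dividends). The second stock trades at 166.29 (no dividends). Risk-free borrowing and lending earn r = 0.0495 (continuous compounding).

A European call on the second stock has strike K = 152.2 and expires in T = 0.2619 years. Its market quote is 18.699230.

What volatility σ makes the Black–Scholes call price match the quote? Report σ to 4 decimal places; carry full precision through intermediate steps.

At σ = 0.2581 the Black–Scholes value reproduces the quote:
σ√T = 0.2581·√0.2619 = 0.132086
d₁ = (ln(S/K) + (r+σ²/2)T) / (σ√T) = (ln(166.29/152.2) + (0.0495+0.2581²/2)·0.2619) / 0.132086 = (0.088538 + 0.021687) / 0.132086 = 0.834497
d₂ = d₁ − σ√T = 0.834497 − 0.132086 = 0.702412
e^{−rT} = 0.987120
N(d₁) = 0.798000,  N(d₂) = 0.758789
V = S·N(d₁) − K·e^{−rT}·N(d₂) = 132.699361 − 114.000131 = 18.699230 (the quoted price), and the Black–Scholes price is strictly increasing in σ, so σ is unique

sigma = 0.2581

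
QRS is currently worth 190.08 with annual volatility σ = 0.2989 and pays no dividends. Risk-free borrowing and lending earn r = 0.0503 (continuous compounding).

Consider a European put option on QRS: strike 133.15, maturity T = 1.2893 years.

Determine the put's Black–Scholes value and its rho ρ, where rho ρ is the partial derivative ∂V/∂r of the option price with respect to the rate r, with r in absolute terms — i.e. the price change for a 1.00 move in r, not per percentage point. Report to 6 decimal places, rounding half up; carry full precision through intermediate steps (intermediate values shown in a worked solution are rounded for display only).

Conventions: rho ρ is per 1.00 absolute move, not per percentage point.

price = 2.674031
ρ = -22.888144

σ√T = 0.2989·√1.2893 = 0.339393
d₁ = (ln(S/K) + (r+σ²/2)T) / (σ√T) = (ln(190.08/133.15) + (0.0503+0.2989²/2)·1.2893) / 0.339393 = (0.355969 + 0.122446) / 0.339393 = 1.409617
d₂ = d₁ − σ√T = 1.409617 − 0.339393 = 1.070224
e^{−rT} = 0.937206
N(−d₁) = 0.079326,  N(−d₂) = 0.142259
Put price V = K·e^{−rT}·N(−d₂) − S·N(−d₁) = 17.752381 − 15.078350 = 2.674031
ρ = −K·T·e^{−rT}·N(−d₂) = -22.888144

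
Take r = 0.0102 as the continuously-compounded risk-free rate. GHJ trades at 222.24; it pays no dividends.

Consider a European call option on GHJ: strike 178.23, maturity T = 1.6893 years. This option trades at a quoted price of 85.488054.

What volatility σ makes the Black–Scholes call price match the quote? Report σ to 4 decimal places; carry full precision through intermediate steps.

sigma = 0.5894

At σ = 0.5894 the Black–Scholes value reproduces the quote:
σ√T = 0.5894·√1.6893 = 0.766061
d₁ = (ln(S/K) + (r+σ²/2)T) / (σ√T) = (ln(222.24/178.23) + (0.0102+0.5894²/2)·1.6893) / 0.766061 = (0.220683 + 0.310656) / 0.766061 = 0.693598
d₂ = d₁ − σ√T = 0.693598 − 0.766061 = -0.072463
e^{−rT} = 0.982917
N(d₁) = 0.756033,  N(d₂) = 0.471117
V = S·N(d₁) − K·e^{−rT}·N(d₂) = 168.020759 − 82.532705 = 85.488054 (the quoted price), and the Black–Scholes price is strictly increasing in σ, so σ is unique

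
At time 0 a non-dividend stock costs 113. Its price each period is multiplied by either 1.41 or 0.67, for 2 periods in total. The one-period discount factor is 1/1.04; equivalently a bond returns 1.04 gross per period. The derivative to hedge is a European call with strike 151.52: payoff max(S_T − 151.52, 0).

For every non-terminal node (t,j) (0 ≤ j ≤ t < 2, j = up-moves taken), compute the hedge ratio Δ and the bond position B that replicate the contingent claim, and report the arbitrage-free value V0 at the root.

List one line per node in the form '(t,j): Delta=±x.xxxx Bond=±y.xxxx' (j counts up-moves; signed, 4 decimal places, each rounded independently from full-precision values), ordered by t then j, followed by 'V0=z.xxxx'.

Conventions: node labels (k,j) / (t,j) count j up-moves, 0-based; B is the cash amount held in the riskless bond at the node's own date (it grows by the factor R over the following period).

(0,0): Delta=0.4205 Bond=-30.6107
(1,0): Delta=0.0000 Bond=0.0000
(1,1): Delta=0.6203 Bond=-63.6703
V0=16.9044

Arbitrage-free pricing uses the up-move probability p* = (R−d)/(u−d) = 0.5000, discounting each step at R = 1.04.
At maturity the claim pays: V(2,0)=0.0000, V(2,1)=0.0000, V(2,2)=73.1353
Node (1,0) S=75.7100: V=(p*·0.0000+(1−p*)·0.0000)/1.04=0.0000; Δ=(0.0000−0.0000)/(106.7511−50.7257)=0.0000; B=V−Δ·S=0.0000
Node (1,1) S=159.3300: V=(p*·73.1353+(1−p*)·0.0000)/1.04=35.1612; Δ=(73.1353−0.0000)/(224.6553−106.7511)=0.6203; B=V−Δ·S=-63.6703
Node (0,0) S=113.0000: V=(p*·35.1612+(1−p*)·0.0000)/1.04=16.9044; Δ=(35.1612−0.0000)/(159.3300−75.7100)=0.4205; B=V−Δ·S=-30.6107
As a check, the time-0 holding Δ(0,0)·S0 + B(0,0) comes to 16.9044 — exactly V0.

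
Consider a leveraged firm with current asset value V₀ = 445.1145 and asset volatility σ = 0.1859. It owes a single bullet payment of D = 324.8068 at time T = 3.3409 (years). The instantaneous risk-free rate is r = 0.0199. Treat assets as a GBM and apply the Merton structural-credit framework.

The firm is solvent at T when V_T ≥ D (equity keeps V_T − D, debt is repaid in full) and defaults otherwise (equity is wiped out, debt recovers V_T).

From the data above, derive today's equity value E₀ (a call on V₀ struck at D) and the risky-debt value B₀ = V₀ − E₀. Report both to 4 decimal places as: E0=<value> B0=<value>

Work the structural quantities from V₀ = 445.1145 against face 324.8068:
d₁ = [ln(V₀/D) + (r + σ²/2)T] / (σ√T)
   = [ln(445.1145/324.8068) + (0.0199 + 0.5·0.1859²)·3.3409] / (0.1859·√3.3409)
   = [0.315101 + 0.124213] / 0.339790 = 1.292896
d₂ = d₁ − σ√T = 1.292896 − 0.339790 = 0.953106
N(d₁) = 0.901976,  N(d₂) = 0.829732,  e^(−rT) = 0.935678
E₀ = V₀·N(d₁) − D·e^(−rT)·N(d₂)
   = 445.1145·0.901976 − 324.8068·0.935678·0.829732 = 149.315258
B₀ = V₀ − E₀ = 445.1145 − 149.315258 = 295.799242

E0=149.3153 B0=295.7992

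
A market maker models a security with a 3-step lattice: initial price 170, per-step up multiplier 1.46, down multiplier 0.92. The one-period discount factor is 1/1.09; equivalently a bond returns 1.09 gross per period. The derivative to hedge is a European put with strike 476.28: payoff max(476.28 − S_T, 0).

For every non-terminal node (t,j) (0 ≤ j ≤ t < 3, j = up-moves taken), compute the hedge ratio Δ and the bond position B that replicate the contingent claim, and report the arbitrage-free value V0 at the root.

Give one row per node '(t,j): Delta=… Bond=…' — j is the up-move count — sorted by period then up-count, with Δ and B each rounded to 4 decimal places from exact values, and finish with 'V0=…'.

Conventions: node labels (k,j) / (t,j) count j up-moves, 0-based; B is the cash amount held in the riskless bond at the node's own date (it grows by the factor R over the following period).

Risk-neutral probability p* = (R−d)/(u−d) = (1.09−0.92)/(1.46−0.92) = 0.3148.
Terminal payoffs: V(3,0)=343.9030, V(3,1)=266.2035, V(3,2)=142.8978, V(3,3)=0.0000
  t=2,j=0: stock 143.8880 → up 210.0765 (V=266.2035), down 132.3770 (V=343.9030). Price 293.0661; hedge Δ=-1.0000, bond B=436.9541.
  t=2,j=1: stock 228.3440 → up 333.3822 (V=142.8978), down 210.0765 (V=266.2035). Price 208.6101; hedge Δ=-1.0000, bond B=436.9541.
  t=2,j=2: stock 362.3720 → up 529.0631 (V=0.0000), down 333.3822 (V=142.8978). Price 89.8270; hedge Δ=-0.7303, bond B=354.4525.
  t=1,j=0: stock 156.4000 → up 228.3440 (V=208.6101), down 143.8880 (V=293.0661). Price 244.4753; hedge Δ=-1.0000, bond B=400.8753.
  t=1,j=1: stock 248.2000 → up 362.3720 (V=89.8270), down 228.3440 (V=208.6101). Price 157.0784; hedge Δ=-0.8863, bond B=377.0471.
  t=0,j=0: stock 170.0000 → up 248.2000 (V=157.0784), down 156.4000 (V=244.4753). Price 199.0472; hedge Δ=-0.9520, bond B=360.8935.
Check: Δ(0,0)·S0 + B(0,0) = 199.0472 = V0.

(0,0): Delta=-0.9520 Bond=360.8935
(1,0): Delta=-1.0000 Bond=400.8753
(1,1): Delta=-0.8863 Bond=377.0471
(2,0): Delta=-1.0000 Bond=436.9541
(2,1): Delta=-1.0000 Bond=436.9541
(2,2): Delta=-0.7303 Bond=354.4525
V0=199.0472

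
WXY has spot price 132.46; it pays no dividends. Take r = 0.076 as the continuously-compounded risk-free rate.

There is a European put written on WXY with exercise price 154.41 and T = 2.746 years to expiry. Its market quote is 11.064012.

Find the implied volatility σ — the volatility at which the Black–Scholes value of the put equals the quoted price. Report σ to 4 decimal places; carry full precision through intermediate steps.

sigma = 0.1690

At σ = 0.1690 the Black–Scholes value reproduces the quote:
σ√T = 0.169·√2.746 = 0.280051
d₁ = (ln(S/K) + (r+σ²/2)T) / (σ√T) = (ln(132.46/154.41) + (0.076+0.169²/2)·2.746) / 0.280051 = (-0.153331 + 0.247910) / 0.280051 = 0.337723
d₂ = d₁ − σ√T = 0.337723 − 0.280051 = 0.057672
e^{−rT} = 0.811642
N(−d₁) = 0.367786,  N(−d₂) = 0.477005
V = K·e^{−rT}·N(−d₂) − S·N(−d₁) = 59.780953 − 48.716941 = 11.064012 (matching the quote); vega is positive throughout, so no other σ reproduces this price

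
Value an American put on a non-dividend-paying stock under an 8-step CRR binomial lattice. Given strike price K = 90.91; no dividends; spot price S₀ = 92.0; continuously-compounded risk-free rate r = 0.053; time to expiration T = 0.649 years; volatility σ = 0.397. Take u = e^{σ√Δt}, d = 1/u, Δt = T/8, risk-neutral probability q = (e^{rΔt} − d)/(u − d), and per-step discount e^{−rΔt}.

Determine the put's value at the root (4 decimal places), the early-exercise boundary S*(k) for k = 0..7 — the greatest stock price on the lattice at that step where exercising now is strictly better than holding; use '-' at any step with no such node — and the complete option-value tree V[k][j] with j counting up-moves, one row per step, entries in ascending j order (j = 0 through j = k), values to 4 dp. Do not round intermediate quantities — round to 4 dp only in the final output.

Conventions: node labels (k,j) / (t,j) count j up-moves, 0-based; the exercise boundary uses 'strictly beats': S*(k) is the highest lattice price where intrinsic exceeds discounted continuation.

Δt=0.08113, u=1.11972, d=0.89308, q=0.49077, disc=e^(-rΔt)=0.99571
k=8 terminal: V=max(K-S,0) → 53.6774 44.2290 32.3831 17.5310 0.0000 0.0000 0.0000 0.0000 0.0000
k=7: j=0 S=41.6900 intr=49.2200 cont=48.8300 V=49.2200[EX]; j=1 S=52.2694 intr=38.6406 cont=38.2505 V=38.6406[EX]; j=2 S=65.5336 intr=25.3764 cont=24.9864 V=25.3764[EX]; j=3 S=82.1637 intr=8.7463 cont=8.8889 V=8.8889[hold]; j=4 S=103.0139 intr=0.0000 cont=0.0000 V=0.0000[hold]; j=5 S=129.1552 intr=0.0000 cont=0.0000 V=0.0000[hold]; j=6 S=161.9302 intr=0.0000 cont=0.0000 V=0.0000[hold]; j=7 S=203.0223 intr=0.0000 cont=0.0000 V=0.0000[hold]  S*(7)=65.5336
k=6: j=0 S=46.6810 intr=44.2290 cont=43.8390 V=44.2290[EX]; j=1 S=58.5269 intr=32.3831 cont=31.9930 V=32.3831[EX]; j=2 S=73.3790 intr=17.5310 cont=17.2106 V=17.5310[EX]; j=3 S=92.0000 intr=0.0000 cont=4.5071 V=4.5071[hold]; j=4 S=115.3463 intr=0.0000 cont=0.0000 V=0.0000[hold]; j=5 S=144.6171 intr=0.0000 cont=0.0000 V=0.0000[hold]; j=6 S=181.3159 intr=0.0000 cont=0.0000 V=0.0000[hold]  S*(6)=73.3790
k=5: j=0 S=52.2694 intr=38.6406 cont=38.2505 V=38.6406[EX]; j=1 S=65.5336 intr=25.3764 cont=24.9864 V=25.3764[EX]; j=2 S=82.1637 intr=8.7463 cont=11.0914 V=11.0914[hold]; j=3 S=103.0139 intr=0.0000 cont=2.2853 V=2.2853[hold]; j=4 S=129.1552 intr=0.0000 cont=0.0000 V=0.0000[hold]; j=5 S=161.9302 intr=0.0000 cont=0.0000 V=0.0000[hold]  S*(5)=65.5336
k=4: j=0 S=58.5269 intr=32.3831 cont=31.9930 V=32.3831[EX]; j=1 S=73.3790 intr=17.5310 cont=18.2869 V=18.2869[hold]; j=2 S=92.0000 intr=0.0000 cont=6.7405 V=6.7405[hold]; j=3 S=115.3463 intr=0.0000 cont=1.1587 V=1.1587[hold]; j=4 S=144.6171 intr=0.0000 cont=0.0000 V=0.0000[hold]  S*(4)=58.5269
k=3: j=0 S=65.5336 intr=25.3764 cont=25.3558 V=25.3764[EX]; j=1 S=82.1637 intr=8.7463 cont=12.5661 V=12.5661[hold]; j=2 S=103.0139 intr=0.0000 cont=3.9840 V=3.9840[hold]; j=3 S=129.1552 intr=0.0000 cont=0.5875 V=0.5875[hold]  S*(3)=65.5336
k=2: j=0 S=73.3790 intr=17.5310 cont=19.0076 V=19.0076[hold]; j=1 S=92.0000 intr=0.0000 cont=8.3184 V=8.3184[hold]; j=2 S=115.3463 intr=0.0000 cont=2.3071 V=2.3071[hold]  S*(2)=-
k=1: j=0 S=82.1637 intr=8.7463 cont=13.7025 V=13.7025[hold]; j=1 S=103.0139 intr=0.0000 cont=5.3452 V=5.3452[hold]  S*(1)=-
k=0: j=0 S=92.0000 intr=0.0000 cont=9.5598 V=9.5598[hold]  S*(0)=-

price = 9.5598
boundary = - - - 65.5336 58.5269 65.5336 73.3790 65.5336
tree:
9.5598
13.7025 5.3452
19.0076 8.3184 2.3071
25.3764 12.5661 3.9840 0.5875
32.3831 18.2869 6.7405 1.1587 0.0000
38.6406 25.3764 11.0914 2.2853 0.0000 0.0000
44.2290 32.3831 17.5310 4.5071 0.0000 0.0000 0.0000
49.2200 38.6406 25.3764 8.8889 0.0000 0.0000 0.0000 0.0000
53.6774 44.2290 32.3831 17.5310 0.0000 0.0000 0.0000 0.0000 0.0000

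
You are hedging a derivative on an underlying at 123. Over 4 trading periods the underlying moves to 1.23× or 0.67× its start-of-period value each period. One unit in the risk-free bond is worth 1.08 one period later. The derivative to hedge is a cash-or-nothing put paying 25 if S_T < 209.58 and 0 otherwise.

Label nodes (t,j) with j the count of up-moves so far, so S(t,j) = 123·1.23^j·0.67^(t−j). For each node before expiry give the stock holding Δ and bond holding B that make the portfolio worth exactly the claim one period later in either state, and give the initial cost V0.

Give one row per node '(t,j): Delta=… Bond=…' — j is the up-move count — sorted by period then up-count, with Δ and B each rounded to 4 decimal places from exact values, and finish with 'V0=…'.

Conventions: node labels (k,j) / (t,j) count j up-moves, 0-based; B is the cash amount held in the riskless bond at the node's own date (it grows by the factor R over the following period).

Arbitrage-free pricing uses the up-move probability p* = (R−d)/(u−d) = 0.7321, discounting each step at R = 1.08.
At maturity the claim pays: V(4,0)=25.0000, V(4,1)=25.0000, V(4,2)=25.0000, V(4,3)=25.0000, V(4,4)=0.0000
  t=3,j=0: stock 36.9938 → up 45.5024 (V=25.0000), down 24.7859 (V=25.0000). Price 23.1481; hedge Δ=0.0000, bond B=23.1481.
  t=3,j=1: stock 67.9141 → up 83.5343 (V=25.0000), down 45.5024 (V=25.0000). Price 23.1481; hedge Δ=0.0000, bond B=23.1481.
  t=3,j=2: stock 124.6781 → up 153.3540 (V=25.0000), down 83.5343 (V=25.0000). Price 23.1481; hedge Δ=0.0000, bond B=23.1481.
  t=3,j=3: stock 228.8866 → up 281.5306 (V=0.0000), down 153.3540 (V=25.0000). Price 6.2004; hedge Δ=-0.1950, bond B=50.8433.
  t=2,j=0: stock 55.2147 → up 67.9141 (V=23.1481), down 36.9938 (V=23.1481). Price 21.4335; hedge Δ=0.0000, bond B=21.4335.
  t=2,j=1: stock 101.3643 → up 124.6781 (V=23.1481), down 67.9141 (V=23.1481). Price 21.4335; hedge Δ=0.0000, bond B=21.4335.
  t=2,j=2: stock 186.0867 → up 228.8866 (V=6.2004), down 124.6781 (V=23.1481). Price 9.9444; hedge Δ=-0.1626, bond B=40.2083.
  t=1,j=0: stock 82.4100 → up 101.3643 (V=21.4335), down 55.2147 (V=21.4335). Price 19.8458; hedge Δ=0.0000, bond B=19.8458.
  t=1,j=1: stock 151.2900 → up 186.0867 (V=9.9444), down 101.3643 (V=21.4335). Price 12.0573; hedge Δ=-0.1356, bond B=32.5734.
  t=0,j=0: stock 123.0000 → up 151.2900 (V=12.0573), down 82.4100 (V=19.8458). Price 13.0958; hedge Δ=-0.1131, bond B=27.0039.
As a check, the time-0 holding Δ(0,0)·S0 + B(0,0) comes to 13.0958 — exactly V0.

(0,0): Delta=-0.1131 Bond=27.0039
(1,0): Delta=0.0000 Bond=19.8458
(1,1): Delta=-0.1356 Bond=32.5734
(2,0): Delta=0.0000 Bond=21.4335
(2,1): Delta=0.0000 Bond=21.4335
(2,2): Delta=-0.1626 Bond=40.2083
(3,0): Delta=0.0000 Bond=23.1481
(3,1): Delta=0.0000 Bond=23.1481
(3,2): Delta=0.0000 Bond=23.1481
(3,3): Delta=-0.1950 Bond=50.8433
V0=13.0958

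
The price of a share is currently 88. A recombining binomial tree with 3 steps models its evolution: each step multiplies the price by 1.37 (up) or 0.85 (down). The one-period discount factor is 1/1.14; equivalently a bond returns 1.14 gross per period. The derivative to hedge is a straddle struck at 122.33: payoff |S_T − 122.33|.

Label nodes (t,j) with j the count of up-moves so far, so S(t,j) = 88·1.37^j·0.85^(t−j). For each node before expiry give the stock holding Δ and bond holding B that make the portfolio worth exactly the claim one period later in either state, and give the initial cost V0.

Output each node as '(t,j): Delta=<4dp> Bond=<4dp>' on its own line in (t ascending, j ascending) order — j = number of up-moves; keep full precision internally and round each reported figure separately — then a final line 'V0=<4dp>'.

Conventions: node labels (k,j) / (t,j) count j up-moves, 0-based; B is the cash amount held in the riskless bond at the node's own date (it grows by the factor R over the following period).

Since d<R<u, set p* = (R−d)/(u−d) = 0.5577; price each node as the discounted p*-expectation of its children.
Terminal payoffs: V(3,0)=68.2870, V(3,1)=35.2254, V(3,2)=18.0621, V(3,3)=103.9491
(2,0): S=63.5800. Δ = (V_up−V_dn)/(S_up−S_dn) = (35.2254−68.2870)/(87.1046−54.0430) = -1.0000. V = [p*·35.2254 + (1−p*)·68.2870]/1.14 = 43.7270. B = V − Δ·S = 107.3070.
(2,1): S=102.4760. Δ = (V_up−V_dn)/(S_up−S_dn) = (18.0621−35.2254)/(140.3921−87.1046) = -0.3221. V = [p*·18.0621 + (1−p*)·35.2254]/1.14 = 22.5031. B = V − Δ·S = 55.5094.
(2,2): S=165.1672. Δ = (V_up−V_dn)/(S_up−S_dn) = (103.9491−18.0621)/(226.2791−140.3921) = 1.0000. V = [p*·103.9491 + (1−p*)·18.0621]/1.14 = 57.8602. B = V − Δ·S = -107.3070.
(1,0): S=74.8000. Δ = (V_up−V_dn)/(S_up−S_dn) = (22.5031−43.7270)/(102.4760−63.5800) = -0.5457. V = [p*·22.5031 + (1−p*)·43.7270]/1.14 = 27.9742. B = V − Δ·S = 68.7894.
(1,1): S=120.5600. Δ = (V_up−V_dn)/(S_up−S_dn) = (57.8602−22.5031)/(165.1672−102.4760) = 0.5640. V = [p*·57.8602 + (1−p*)·22.5031]/1.14 = 37.0364. B = V − Δ·S = -30.9579.
(0,0): S=88.0000. Δ = (V_up−V_dn)/(S_up−S_dn) = (37.0364−27.9742)/(120.5600−74.8000) = 0.1980. V = [p*·37.0364 + (1−p*)·27.9742]/1.14 = 28.9720. B = V − Δ·S = 11.5448.
Check: Δ(0,0)·S0 + B(0,0) = 28.9720 = V0.

(0,0): Delta=0.1980 Bond=11.5448
(1,0): Delta=-0.5457 Bond=68.7894
(1,1): Delta=0.5640 Bond=-30.9579
(2,0): Delta=-1.0000 Bond=107.3070
(2,1): Delta=-0.3221 Bond=55.5094
(2,2): Delta=1.0000 Bond=-107.3070
V0=28.9720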